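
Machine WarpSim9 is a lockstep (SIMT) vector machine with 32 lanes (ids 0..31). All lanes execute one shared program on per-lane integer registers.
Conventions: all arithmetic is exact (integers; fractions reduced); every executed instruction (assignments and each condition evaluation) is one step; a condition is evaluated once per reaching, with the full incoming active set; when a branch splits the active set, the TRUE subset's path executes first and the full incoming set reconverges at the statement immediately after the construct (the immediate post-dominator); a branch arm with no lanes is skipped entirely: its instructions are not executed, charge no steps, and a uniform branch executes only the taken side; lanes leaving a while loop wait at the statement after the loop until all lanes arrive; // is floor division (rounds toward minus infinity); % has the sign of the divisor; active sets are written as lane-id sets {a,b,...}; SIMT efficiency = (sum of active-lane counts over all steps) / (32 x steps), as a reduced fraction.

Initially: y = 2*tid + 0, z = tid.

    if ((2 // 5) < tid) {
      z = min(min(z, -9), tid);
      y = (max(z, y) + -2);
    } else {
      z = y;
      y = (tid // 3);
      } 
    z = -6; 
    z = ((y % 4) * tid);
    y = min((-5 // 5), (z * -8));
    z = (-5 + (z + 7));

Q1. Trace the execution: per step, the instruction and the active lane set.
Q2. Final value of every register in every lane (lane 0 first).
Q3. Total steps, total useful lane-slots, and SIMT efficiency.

step 0: eval ((2 // 5) < tid)        {0,1,2,3,4,5,6,7,8,9,10,11,12,13,14,15,16,17,18,19,20,21,22,23,24,25,26,27,28,29,30,31}
step 1: z <- min(min(z, -9), tid)    {1,2,3,4,5,6,7,8,9,10,11,12,13,14,15,16,17,18,19,20,21,22,23,24,25,26,27,28,29,30,31}
step 2: y <- (max(z, y) + -2)        {1,2,3,4,5,6,7,8,9,10,11,12,13,14,15,16,17,18,19,20,21,22,23,24,25,26,27,28,29,30,31}
step 3: z <- y                       {0}
step 4: y <- (tid // 3)              {0}
step 5: z <- -6                      {0,1,2,3,4,5,6,7,8,9,10,11,12,13,14,15,16,17,18,19,20,21,22,23,24,25,26,27,28,29,30,31}
step 6: z <- ((y % 4) * tid)         {0,1,2,3,4,5,6,7,8,9,10,11,12,13,14,15,16,17,18,19,20,21,22,23,24,25,26,27,28,29,30,31}
step 7: y <- min((-5 // 5), (z * -8)) {0,1,2,3,4,5,6,7,8,9,10,11,12,13,14,15,16,17,18,19,20,21,22,23,24,25,26,27,28,29,30,31}
step 8: z <- (-5 + (z + 7))          {0,1,2,3,4,5,6,7,8,9,10,11,12,13,14,15,16,17,18,19,20,21,22,23,24,25,26,27,28,29,30,31}

Answer: 9 steps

y: -1,-1,-32,-1,-64,-1,-96,-1,-128,-1,-160,-1,-192,-1,-224,-1,-256,-1,-288,-1,-320,-1,-352,-1,-384,-1,-416,-1,-448,-1,-480,-1
z: 2,2,6,2,10,2,14,2,18,2,22,2,26,2,30,2,34,2,38,2,42,2,46,2,50,2,54,2,58,2,62,2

steps = 9; useful = 224; efficiency = 224/288 = 7/9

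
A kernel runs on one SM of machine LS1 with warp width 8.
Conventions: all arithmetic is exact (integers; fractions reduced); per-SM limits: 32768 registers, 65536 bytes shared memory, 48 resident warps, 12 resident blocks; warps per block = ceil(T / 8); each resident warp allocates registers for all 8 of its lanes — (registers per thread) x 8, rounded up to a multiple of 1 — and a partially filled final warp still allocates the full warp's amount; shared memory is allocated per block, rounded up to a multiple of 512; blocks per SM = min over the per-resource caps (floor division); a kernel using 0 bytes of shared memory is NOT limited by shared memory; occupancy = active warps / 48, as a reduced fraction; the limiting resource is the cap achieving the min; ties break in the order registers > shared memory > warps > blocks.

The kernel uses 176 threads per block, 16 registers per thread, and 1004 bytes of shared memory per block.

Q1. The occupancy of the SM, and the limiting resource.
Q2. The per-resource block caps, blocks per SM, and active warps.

Answer: occupancy 11/12, limited by warps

registers: 11 blocks
shared memory: 64 blocks
warps: 2 blocks
blocks: 12 blocks

Answer: 2 blocks, 44 active warps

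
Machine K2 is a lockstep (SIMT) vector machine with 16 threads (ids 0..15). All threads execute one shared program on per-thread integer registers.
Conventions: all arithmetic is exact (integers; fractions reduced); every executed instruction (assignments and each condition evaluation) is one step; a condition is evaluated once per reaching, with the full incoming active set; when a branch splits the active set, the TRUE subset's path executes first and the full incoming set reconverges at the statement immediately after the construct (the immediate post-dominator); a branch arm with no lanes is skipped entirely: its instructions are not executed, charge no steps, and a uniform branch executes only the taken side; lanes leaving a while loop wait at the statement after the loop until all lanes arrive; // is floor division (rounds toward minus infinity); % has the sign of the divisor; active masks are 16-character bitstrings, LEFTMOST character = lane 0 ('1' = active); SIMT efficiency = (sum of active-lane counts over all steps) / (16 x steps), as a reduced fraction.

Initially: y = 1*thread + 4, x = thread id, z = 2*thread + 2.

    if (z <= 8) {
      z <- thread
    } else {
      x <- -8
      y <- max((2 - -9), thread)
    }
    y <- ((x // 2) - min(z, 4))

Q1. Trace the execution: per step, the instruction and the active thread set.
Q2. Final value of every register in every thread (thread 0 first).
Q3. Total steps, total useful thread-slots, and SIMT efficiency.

step 0: eval (z <= 8)                1111111111111111
step 1: z <- thread                  1111000000000000
step 2: x <- -8                      0000111111111111
step 3: y <- max((2 - -9), thread)   0000111111111111
step 4: y <- ((x // 2) - min(z, 4))  1111111111111111

Answer: 5 steps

y: 0,-1,-1,-2,-8,-8,-8,-8,-8,-8,-8,-8,-8,-8,-8,-8
x: 0,1,2,3,-8,-8,-8,-8,-8,-8,-8,-8,-8,-8,-8,-8
z: 0,1,2,3,10,12,14,16,18,20,22,24,26,28,30,32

steps = 5; useful = 60; efficiency = 60/80 = 3/4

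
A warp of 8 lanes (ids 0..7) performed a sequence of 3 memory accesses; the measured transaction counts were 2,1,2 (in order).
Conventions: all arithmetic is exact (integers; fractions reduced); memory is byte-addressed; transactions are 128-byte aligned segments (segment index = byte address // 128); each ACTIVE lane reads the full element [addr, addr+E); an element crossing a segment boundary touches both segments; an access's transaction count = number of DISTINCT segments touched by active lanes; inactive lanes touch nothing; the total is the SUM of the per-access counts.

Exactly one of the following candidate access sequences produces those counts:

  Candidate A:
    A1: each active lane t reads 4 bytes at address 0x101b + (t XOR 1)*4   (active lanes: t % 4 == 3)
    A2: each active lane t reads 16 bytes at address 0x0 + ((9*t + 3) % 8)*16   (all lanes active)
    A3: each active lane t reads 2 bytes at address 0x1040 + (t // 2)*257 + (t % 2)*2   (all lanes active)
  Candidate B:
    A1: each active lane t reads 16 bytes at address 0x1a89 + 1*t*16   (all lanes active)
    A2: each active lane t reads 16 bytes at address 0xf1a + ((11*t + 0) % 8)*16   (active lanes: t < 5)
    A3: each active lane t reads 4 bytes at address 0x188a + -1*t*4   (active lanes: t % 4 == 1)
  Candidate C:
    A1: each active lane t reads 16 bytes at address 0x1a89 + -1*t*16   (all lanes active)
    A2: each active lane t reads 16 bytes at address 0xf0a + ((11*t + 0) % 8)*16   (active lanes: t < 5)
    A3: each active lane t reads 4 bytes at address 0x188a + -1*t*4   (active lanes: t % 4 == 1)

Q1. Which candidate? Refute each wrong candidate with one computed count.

A: A1 gives 1 transaction, not 2
B: A2 gives 2 transactions, not 1
C: all counts match (2,1,2)

Answer: C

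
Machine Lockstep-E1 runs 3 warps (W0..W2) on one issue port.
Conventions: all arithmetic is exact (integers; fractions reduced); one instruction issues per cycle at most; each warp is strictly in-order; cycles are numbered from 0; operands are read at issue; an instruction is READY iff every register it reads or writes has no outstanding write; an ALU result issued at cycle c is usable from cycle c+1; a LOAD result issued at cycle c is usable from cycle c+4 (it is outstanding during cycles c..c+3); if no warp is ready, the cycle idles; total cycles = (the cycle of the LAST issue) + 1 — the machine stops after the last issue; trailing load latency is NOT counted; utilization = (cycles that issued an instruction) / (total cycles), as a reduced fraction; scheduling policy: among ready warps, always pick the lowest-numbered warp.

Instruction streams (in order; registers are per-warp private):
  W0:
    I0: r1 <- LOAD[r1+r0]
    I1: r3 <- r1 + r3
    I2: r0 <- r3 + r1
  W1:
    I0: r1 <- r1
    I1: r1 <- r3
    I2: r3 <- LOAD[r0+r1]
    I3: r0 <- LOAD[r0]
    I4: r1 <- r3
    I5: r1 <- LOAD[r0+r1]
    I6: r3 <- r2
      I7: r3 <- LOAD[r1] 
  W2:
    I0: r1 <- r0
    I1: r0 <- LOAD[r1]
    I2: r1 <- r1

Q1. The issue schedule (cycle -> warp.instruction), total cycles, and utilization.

cycle 0: W0.I0
cycle 1: W1.I0
cycle 2: W1.I1
cycle 3: W1.I2
cycle 4: W0.I1
cycle 5: W0.I2
cycle 6: W1.I3
cycle 7: W1.I4
cycle 8: W2.I0
cycle 9: W2.I1
cycle 10: W1.I5
cycle 11: W1.I6
cycle 12: W2.I2
cycle 13: idle
cycle 14: W1.I7

Answer: 15 cycles, utilization 14/15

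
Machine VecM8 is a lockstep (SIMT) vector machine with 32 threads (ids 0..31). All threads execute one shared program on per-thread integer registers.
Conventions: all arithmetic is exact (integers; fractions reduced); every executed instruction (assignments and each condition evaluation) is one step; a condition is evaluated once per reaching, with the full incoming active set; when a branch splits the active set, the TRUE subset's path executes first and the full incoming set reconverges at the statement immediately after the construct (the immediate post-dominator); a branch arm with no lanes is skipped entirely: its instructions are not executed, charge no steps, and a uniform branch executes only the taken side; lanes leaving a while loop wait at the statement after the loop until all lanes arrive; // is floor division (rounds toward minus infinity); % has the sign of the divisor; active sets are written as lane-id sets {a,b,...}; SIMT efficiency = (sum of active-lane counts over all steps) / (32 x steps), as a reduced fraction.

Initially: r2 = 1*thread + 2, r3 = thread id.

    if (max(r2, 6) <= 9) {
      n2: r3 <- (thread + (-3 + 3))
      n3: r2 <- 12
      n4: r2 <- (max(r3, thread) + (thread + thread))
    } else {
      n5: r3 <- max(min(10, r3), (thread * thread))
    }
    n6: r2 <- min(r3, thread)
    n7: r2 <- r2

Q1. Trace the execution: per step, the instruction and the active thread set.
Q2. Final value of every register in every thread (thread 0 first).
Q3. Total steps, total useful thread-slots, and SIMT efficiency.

step 0: eval (max(r2, 6) <= 9)       {0,1,2,3,4,5,6,7,8,9,10,11,12,13,14,15,16,17,18,19,20,21,22,23,24,25,26,27,28,29,30,31}
step 1: r3 <- (thread + (-3 + 3))    {0,1,2,3,4,5,6,7}
step 2: r2 <- 12                     {0,1,2,3,4,5,6,7}
step 3: r2 <- (max(r3, thread) + (thread + thread)) {0,1,2,3,4,5,6,7}
step 4: r3 <- max(min(10, r3), (thread * thread)) {8,9,10,11,12,13,14,15,16,17,18,19,20,21,22,23,24,25,26,27,28,29,30,31}
step 5: r2 <- min(r3, thread)        {0,1,2,3,4,5,6,7,8,9,10,11,12,13,14,15,16,17,18,19,20,21,22,23,24,25,26,27,28,29,30,31}
step 6: r2 <- r2                     {0,1,2,3,4,5,6,7,8,9,10,11,12,13,14,15,16,17,18,19,20,21,22,23,24,25,26,27,28,29,30,31}

Answer: 7 steps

r2: 0,1,2,3,4,5,6,7,8,9,10,11,12,13,14,15,16,17,18,19,20,21,22,23,24,25,26,27,28,29,30,31
r3: 0,1,2,3,4,5,6,7,64,81,100,121,144,169,196,225,256,289,324,361,400,441,484,529,576,625,676,729,784,841,900,961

steps = 7; useful = 144; efficiency = 144/224 = 9/14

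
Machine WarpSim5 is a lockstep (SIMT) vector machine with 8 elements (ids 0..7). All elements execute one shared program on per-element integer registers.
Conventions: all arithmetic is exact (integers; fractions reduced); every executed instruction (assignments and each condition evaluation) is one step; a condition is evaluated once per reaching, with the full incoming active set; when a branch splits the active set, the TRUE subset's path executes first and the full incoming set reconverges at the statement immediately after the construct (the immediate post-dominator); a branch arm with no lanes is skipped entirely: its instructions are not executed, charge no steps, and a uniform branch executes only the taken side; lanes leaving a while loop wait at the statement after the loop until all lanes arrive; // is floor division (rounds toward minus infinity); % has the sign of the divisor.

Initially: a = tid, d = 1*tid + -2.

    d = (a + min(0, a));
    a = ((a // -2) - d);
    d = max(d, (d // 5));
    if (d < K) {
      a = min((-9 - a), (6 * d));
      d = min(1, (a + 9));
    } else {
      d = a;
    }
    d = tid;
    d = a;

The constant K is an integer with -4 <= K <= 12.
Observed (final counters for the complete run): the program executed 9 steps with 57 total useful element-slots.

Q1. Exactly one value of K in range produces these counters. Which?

Answer: K = 1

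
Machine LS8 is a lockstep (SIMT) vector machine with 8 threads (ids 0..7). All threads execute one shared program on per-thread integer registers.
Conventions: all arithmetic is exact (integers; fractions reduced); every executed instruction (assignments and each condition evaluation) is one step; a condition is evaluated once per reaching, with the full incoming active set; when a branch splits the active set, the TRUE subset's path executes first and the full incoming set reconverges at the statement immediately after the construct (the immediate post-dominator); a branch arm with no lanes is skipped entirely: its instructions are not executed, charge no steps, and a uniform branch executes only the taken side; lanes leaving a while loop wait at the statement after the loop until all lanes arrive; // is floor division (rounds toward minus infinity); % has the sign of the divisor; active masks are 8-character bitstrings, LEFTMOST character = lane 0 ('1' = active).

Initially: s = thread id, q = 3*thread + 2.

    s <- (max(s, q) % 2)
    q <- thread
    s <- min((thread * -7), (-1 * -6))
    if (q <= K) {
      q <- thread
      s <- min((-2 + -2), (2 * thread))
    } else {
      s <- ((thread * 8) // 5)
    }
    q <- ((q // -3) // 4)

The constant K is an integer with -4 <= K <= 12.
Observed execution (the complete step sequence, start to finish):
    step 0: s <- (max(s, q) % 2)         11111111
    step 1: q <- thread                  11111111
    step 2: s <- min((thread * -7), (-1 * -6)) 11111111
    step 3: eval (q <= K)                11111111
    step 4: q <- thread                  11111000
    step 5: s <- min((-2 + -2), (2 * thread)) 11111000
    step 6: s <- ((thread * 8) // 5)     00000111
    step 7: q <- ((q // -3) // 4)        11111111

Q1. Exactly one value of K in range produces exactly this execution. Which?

Answer: K = 4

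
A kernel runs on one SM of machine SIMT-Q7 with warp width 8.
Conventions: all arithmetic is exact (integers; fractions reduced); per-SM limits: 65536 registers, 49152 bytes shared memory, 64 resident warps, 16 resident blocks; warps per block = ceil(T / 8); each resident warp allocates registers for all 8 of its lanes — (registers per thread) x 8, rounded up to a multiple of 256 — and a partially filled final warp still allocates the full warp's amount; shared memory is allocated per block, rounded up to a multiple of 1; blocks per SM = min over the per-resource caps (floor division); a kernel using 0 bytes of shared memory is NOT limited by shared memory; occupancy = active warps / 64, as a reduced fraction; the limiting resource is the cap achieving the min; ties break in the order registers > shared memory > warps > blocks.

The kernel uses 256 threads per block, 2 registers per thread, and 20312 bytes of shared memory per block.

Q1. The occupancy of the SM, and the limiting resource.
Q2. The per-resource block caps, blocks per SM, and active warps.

Answer: occupancy 1, limited by shared memory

registers: 8 blocks
shared memory: 2 blocks
warps: 2 blocks
blocks: 16 blocks

Answer: 2 blocks, 64 active warps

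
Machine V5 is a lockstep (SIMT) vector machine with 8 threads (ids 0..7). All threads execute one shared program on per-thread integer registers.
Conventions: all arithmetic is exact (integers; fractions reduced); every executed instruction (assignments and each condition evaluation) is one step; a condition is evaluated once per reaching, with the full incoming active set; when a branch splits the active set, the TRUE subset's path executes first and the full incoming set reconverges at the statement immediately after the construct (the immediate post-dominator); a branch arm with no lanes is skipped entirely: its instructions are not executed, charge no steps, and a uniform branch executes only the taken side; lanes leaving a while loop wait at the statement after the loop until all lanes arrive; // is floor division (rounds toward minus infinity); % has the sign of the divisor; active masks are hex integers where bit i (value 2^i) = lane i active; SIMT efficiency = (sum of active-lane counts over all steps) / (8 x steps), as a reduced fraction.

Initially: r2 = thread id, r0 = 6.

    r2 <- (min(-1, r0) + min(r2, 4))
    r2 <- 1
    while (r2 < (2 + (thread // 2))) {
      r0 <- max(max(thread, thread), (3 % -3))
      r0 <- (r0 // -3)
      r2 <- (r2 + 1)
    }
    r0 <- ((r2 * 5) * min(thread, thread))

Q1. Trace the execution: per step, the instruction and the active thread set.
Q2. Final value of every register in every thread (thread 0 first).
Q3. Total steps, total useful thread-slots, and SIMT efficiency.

step 0: r2 <- (min(-1, r0) + min(r2, 4)) 0xff
step 1: r2 <- 1                      0xff
step 2: eval (r2 < (2 + (thread // 2))) 0xff
step 3: r0 <- max(max(thread, thread), (3 % -3)) 0xff
step 4: r0 <- (r0 // -3)             0xff
step 5: r2 <- (r2 + 1)               0xff
step 6: eval (r2 < (2 + (thread // 2))) 0xff
step 7: r0 <- max(max(thread, thread), (3 % -3)) 0xfc
step 8: r0 <- (r0 // -3)             0xfc
step 9: r2 <- (r2 + 1)               0xfc
step 10: eval (r2 < (2 + (thread // 2))) 0xfc
step 11: r0 <- max(max(thread, thread), (3 % -3)) 0xf0
step 12: r0 <- (r0 // -3)             0xf0
step 13: r2 <- (r2 + 1)               0xf0
step 14: eval (r2 < (2 + (thread // 2))) 0xf0
step 15: r0 <- max(max(thread, thread), (3 % -3)) 0xc0
step 16: r0 <- (r0 // -3)             0xc0
step 17: r2 <- (r2 + 1)               0xc0
step 18: eval (r2 < (2 + (thread // 2))) 0xc0
step 19: r0 <- ((r2 * 5) * min(thread, thread)) 0xff

Answer: 20 steps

r2: 2,2,3,3,4,4,5,5
r0: 0,10,30,45,80,100,150,175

steps = 20; useful = 112; efficiency = 112/160 = 7/10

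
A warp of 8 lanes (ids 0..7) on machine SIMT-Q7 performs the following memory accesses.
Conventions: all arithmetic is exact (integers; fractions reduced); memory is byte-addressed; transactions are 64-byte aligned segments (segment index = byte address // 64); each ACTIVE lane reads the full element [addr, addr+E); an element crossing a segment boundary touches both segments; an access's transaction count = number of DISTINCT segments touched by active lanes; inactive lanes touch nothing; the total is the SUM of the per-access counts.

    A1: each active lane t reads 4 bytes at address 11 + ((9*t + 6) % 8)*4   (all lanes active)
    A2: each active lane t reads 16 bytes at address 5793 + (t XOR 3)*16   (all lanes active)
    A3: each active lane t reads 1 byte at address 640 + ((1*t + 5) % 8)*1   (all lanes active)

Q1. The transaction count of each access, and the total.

A1: 1 transaction
A2: 3 transactions
A3: 1 transaction

Answer: 1,3,1; total 5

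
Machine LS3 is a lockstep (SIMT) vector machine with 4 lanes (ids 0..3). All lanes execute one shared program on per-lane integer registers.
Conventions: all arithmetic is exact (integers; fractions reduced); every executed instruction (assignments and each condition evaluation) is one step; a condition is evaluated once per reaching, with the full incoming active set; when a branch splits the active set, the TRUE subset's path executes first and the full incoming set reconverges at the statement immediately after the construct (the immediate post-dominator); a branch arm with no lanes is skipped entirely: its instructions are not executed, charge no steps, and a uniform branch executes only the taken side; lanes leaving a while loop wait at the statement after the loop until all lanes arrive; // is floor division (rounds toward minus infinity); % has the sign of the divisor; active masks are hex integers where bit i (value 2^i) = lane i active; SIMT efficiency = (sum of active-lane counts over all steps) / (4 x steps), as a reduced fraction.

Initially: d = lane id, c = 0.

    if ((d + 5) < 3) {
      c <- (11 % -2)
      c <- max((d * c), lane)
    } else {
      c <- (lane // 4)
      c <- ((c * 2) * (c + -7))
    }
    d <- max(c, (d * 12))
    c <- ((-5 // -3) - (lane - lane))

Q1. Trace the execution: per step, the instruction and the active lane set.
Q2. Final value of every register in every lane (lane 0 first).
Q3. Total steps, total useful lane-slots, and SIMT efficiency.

step 0: eval ((d + 5) < 3)           0xf
step 1: c <- (lane // 4)             0xf
step 2: c <- ((c * 2) * (c + -7))    0xf
step 3: d <- max(c, (d * 12))        0xf
step 4: c <- ((-5 // -3) - (lane - lane)) 0xf

Answer: 5 steps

d: 0,12,24,36
c: 1,1,1,1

steps = 5; useful = 20; efficiency = 20/20 = 1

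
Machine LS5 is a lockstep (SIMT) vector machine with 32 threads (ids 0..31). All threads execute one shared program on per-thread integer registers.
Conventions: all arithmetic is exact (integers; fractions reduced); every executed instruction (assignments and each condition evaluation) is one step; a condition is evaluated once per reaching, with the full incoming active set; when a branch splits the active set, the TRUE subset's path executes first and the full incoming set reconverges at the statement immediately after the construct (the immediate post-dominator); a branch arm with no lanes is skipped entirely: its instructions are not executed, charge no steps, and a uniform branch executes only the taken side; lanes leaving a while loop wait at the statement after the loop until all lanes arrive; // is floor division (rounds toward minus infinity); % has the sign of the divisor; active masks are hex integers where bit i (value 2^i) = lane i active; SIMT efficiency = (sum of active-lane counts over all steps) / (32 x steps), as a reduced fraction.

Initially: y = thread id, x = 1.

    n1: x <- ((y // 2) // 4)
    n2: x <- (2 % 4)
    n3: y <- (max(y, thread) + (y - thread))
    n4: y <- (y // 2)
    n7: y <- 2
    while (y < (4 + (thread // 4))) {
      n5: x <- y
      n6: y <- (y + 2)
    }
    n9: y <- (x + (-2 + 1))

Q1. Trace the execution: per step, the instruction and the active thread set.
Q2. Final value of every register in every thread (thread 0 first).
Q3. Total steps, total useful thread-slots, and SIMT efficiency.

step 0: x <- ((y // 2) // 4)         0xffffffff
step 1: x <- (2 % 4)                 0xffffffff
step 2: y <- (max(y, thread) + (y - thread)) 0xffffffff
step 3: y <- (y // 2)                0xffffffff
step 4: y <- 2                       0xffffffff
step 5: eval (y < (4 + (thread // 4))) 0xffffffff
step 6: x <- y                       0xffffffff
step 7: y <- (y + 2)                 0xffffffff
step 8: eval (y < (4 + (thread // 4))) 0xffffffff
step 9: x <- y                       0xfffffff0
step 10: y <- (y + 2)                 0xfffffff0
step 11: eval (y < (4 + (thread // 4))) 0xfffffff0
step 12: x <- y                       0xfffff000
step 13: y <- (y + 2)                 0xfffff000
step 14: eval (y < (4 + (thread // 4))) 0xfffff000
step 15: x <- y                       0xfff00000
step 16: y <- (y + 2)                 0xfff00000
step 17: eval (y < (4 + (thread // 4))) 0xfff00000
step 18: x <- y                       0xf0000000
step 19: y <- (y + 2)                 0xf0000000
step 20: eval (y < (4 + (thread // 4))) 0xf0000000
step 21: y <- (x + (-2 + 1))          0xffffffff

Answer: 22 steps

y: 1,1,1,1,3,3,3,3,3,3,3,3,5,5,5,5,5,5,5,5,7,7,7,7,7,7,7,7,9,9,9,9
x: 2,2,2,2,4,4,4,4,4,4,4,4,6,6,6,6,6,6,6,6,8,8,8,8,8,8,8,8,10,10,10,10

steps = 22; useful = 512; efficiency = 512/704 = 8/11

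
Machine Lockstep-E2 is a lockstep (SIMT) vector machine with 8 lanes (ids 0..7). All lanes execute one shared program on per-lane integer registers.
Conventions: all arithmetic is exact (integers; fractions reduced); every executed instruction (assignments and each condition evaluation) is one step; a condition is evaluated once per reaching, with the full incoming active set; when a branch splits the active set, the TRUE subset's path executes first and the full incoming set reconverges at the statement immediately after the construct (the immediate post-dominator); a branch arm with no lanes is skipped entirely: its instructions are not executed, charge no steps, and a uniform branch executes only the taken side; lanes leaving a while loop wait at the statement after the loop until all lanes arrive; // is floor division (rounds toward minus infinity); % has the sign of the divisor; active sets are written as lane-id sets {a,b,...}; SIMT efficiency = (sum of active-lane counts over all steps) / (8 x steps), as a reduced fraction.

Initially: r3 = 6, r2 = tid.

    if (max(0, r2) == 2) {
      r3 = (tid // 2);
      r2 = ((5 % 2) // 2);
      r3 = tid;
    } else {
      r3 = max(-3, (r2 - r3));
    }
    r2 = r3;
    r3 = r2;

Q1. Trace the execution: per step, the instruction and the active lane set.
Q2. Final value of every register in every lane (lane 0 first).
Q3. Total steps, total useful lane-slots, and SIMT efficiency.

step 0: eval (max(0, r2) == 2)       {0,1,2,3,4,5,6,7}
step 1: r3 <- (tid // 2)             {2}
step 2: r2 <- ((5 % 2) // 2)         {2}
step 3: r3 <- tid                    {2}
step 4: r3 <- max(-3, (r2 - r3))     {0,1,3,4,5,6,7}
step 5: r2 <- r3                     {0,1,2,3,4,5,6,7}
step 6: r3 <- r2                     {0,1,2,3,4,5,6,7}

Answer: 7 steps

r3: -3,-3,2,-3,-2,-1,0,1
r2: -3,-3,2,-3,-2,-1,0,1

steps = 7; useful = 34; efficiency = 34/56 = 17/28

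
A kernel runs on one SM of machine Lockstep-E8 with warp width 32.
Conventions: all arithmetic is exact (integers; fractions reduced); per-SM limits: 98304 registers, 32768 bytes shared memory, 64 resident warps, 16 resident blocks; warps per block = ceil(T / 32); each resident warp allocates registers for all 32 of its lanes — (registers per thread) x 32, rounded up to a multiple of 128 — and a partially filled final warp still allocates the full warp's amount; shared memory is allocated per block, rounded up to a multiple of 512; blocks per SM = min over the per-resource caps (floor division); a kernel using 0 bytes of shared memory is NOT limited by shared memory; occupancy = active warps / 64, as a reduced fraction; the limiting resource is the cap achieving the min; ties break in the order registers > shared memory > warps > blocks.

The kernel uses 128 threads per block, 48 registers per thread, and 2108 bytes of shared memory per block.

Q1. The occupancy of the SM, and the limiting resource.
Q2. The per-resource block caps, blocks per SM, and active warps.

Answer: occupancy 3/4, limited by shared memory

registers: 16 blocks
shared memory: 12 blocks
warps: 16 blocks
blocks: 16 blocks

Answer: 12 blocks, 48 active warps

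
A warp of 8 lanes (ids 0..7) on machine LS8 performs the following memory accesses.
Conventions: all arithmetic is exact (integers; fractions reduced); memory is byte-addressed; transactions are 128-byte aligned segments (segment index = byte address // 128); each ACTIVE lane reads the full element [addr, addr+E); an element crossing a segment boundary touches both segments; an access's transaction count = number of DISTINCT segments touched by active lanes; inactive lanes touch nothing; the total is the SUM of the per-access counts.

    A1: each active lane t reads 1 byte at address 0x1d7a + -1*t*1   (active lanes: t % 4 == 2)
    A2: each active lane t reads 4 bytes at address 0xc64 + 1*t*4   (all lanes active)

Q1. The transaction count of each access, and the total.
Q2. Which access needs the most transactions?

A1: 1 transaction
A2: 2 transactions

Answer: 1,2; total 3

Answer: A2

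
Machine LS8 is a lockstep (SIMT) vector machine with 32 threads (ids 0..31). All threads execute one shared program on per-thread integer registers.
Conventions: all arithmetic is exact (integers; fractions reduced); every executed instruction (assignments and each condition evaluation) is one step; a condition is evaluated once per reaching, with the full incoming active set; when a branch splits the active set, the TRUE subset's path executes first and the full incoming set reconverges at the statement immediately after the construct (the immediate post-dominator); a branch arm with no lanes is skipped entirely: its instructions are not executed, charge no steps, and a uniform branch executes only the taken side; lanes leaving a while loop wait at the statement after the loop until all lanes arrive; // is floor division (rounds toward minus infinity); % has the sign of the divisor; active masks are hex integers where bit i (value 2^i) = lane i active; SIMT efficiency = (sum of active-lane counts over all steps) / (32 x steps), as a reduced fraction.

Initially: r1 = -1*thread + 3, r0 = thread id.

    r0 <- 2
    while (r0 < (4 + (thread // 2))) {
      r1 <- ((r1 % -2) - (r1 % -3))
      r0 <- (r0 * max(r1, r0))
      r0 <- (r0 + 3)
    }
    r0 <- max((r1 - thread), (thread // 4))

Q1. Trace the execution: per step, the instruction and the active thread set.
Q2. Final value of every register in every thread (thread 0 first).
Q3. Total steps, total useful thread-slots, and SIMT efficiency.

step 0: r0 <- 2                      0xffffffff
step 1: eval (r0 < (4 + (thread // 2))) 0xffffffff
step 2: r1 <- ((r1 % -2) - (r1 % -3)) 0xffffffff
step 3: r0 <- (r0 * max(r1, r0))     0xffffffff
step 4: r0 <- (r0 + 3)               0xffffffff
step 5: eval (r0 < (4 + (thread // 2))) 0xffffffff
step 6: r1 <- ((r1 % -2) - (r1 % -3)) 0xffffff00
step 7: r0 <- (r0 * max(r1, r0))     0xffffff00
step 8: r0 <- (r0 + 3)               0xffffff00
step 9: eval (r0 < (4 + (thread // 2))) 0xffffff00
step 10: r0 <- max((r1 - thread), (thread // 4)) 0xffffffff

Answer: 11 steps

r1: -1,1,1,0,0,2,-1,1,1,0,0,1,0,1,1,0,0,1,0,1,1,0,0,1,0,1,1,0,0,1,0,1
r0: 0,0,0,0,1,1,1,1,2,2,2,2,3,3,3,3,4,4,4,4,5,5,5,5,6,6,6,6,7,7,7,7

steps = 11; useful = 320; efficiency = 320/352 = 10/11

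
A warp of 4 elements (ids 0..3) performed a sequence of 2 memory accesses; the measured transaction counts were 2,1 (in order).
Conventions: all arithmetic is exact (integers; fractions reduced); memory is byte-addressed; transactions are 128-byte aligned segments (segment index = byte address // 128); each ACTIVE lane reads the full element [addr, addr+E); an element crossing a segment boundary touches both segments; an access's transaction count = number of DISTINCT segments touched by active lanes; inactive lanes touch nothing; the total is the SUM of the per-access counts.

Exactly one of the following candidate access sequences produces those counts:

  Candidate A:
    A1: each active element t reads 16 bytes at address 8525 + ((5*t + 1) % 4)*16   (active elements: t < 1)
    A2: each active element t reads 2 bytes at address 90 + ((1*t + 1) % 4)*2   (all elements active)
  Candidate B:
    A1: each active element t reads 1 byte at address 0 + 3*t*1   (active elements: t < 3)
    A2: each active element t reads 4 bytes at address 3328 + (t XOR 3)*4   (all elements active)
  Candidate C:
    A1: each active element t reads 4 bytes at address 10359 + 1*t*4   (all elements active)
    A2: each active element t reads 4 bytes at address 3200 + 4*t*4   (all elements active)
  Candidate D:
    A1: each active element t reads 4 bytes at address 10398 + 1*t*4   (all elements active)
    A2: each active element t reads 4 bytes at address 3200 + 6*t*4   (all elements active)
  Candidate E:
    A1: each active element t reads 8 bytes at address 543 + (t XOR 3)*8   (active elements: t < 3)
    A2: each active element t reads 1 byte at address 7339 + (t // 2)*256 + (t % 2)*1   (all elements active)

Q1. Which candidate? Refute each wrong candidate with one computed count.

A: A1 gives 1 transaction, not 2
B: A1 gives 1 transaction, not 2
D: A1 gives 1 transaction, not 2
E: A1 gives 1 transaction, not 2
C: all counts match (2,1)

Answer: C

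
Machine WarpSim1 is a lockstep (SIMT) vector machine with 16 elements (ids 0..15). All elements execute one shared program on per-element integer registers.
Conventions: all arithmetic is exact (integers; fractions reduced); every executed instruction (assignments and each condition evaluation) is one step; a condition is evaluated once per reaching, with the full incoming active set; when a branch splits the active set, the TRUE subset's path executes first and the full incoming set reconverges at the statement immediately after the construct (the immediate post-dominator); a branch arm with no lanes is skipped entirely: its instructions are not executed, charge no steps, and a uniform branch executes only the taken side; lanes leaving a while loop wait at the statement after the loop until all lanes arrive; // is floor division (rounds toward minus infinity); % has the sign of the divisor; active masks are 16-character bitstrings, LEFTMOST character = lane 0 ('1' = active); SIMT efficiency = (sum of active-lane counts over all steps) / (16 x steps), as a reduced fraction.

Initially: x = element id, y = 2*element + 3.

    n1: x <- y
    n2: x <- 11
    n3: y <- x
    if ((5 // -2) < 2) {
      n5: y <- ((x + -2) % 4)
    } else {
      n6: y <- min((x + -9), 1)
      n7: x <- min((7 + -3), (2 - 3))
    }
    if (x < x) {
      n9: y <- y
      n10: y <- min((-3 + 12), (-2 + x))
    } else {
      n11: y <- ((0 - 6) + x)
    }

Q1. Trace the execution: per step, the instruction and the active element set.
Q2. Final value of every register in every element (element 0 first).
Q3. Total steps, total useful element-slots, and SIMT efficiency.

step 0: x <- y                       1111111111111111
step 1: x <- 11                      1111111111111111
step 2: y <- x                       1111111111111111
step 3: eval ((5 // -2) < 2)         1111111111111111
step 4: y <- ((x + -2) % 4)          1111111111111111
step 5: eval (x < x)                 1111111111111111
step 6: y <- ((0 - 6) + x)           1111111111111111

Answer: 7 steps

x: 11,11,11,11,11,11,11,11,11,11,11,11,11,11,11,11
y: 5,5,5,5,5,5,5,5,5,5,5,5,5,5,5,5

steps = 7; useful = 112; efficiency = 112/112 = 1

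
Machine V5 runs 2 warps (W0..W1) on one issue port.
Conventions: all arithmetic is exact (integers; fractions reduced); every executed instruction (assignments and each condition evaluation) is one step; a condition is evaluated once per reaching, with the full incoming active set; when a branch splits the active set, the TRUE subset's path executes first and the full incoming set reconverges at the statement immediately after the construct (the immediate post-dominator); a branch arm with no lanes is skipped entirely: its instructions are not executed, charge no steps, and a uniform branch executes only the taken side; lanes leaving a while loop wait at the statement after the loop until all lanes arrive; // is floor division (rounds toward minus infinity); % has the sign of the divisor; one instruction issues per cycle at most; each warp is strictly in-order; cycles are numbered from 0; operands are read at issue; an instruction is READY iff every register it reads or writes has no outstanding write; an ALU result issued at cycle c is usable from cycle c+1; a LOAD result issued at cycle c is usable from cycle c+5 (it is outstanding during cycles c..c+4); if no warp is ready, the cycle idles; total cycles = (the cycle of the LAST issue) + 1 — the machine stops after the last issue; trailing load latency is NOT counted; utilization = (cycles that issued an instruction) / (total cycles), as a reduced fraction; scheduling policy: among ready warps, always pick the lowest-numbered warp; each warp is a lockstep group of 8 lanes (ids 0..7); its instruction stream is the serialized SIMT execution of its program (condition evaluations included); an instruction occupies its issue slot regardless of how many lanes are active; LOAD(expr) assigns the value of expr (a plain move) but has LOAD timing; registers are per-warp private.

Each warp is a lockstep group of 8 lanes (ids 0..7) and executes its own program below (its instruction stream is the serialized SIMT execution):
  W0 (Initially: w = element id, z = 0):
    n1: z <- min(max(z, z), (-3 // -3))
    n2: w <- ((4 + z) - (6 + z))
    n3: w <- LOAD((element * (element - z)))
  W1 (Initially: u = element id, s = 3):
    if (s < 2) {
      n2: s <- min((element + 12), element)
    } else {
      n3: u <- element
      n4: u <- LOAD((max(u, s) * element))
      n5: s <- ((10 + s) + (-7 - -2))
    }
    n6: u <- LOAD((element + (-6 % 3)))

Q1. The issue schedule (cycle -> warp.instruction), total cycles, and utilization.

cycle 0: W0.I0
cycle 1: W0.I1
cycle 2: W0.I2
cycle 3: W1.I0
cycle 4: W1.I1
cycle 5: W1.I2
cycle 6: W1.I3
cycle 7: idle
cycle 8: idle
cycle 9: idle
cycle 10: W1.I4

Answer: 11 cycles, utilization 8/11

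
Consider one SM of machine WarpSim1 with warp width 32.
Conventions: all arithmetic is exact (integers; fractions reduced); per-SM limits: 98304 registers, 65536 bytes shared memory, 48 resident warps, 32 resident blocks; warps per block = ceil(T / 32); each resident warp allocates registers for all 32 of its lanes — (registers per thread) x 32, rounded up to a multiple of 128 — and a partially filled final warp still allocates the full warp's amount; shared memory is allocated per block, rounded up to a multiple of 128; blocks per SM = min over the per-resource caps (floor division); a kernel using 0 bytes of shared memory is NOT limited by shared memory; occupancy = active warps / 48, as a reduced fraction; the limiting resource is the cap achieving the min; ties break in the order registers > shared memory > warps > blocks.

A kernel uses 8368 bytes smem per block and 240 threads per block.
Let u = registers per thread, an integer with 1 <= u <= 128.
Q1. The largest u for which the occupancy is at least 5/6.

Answer: u = 76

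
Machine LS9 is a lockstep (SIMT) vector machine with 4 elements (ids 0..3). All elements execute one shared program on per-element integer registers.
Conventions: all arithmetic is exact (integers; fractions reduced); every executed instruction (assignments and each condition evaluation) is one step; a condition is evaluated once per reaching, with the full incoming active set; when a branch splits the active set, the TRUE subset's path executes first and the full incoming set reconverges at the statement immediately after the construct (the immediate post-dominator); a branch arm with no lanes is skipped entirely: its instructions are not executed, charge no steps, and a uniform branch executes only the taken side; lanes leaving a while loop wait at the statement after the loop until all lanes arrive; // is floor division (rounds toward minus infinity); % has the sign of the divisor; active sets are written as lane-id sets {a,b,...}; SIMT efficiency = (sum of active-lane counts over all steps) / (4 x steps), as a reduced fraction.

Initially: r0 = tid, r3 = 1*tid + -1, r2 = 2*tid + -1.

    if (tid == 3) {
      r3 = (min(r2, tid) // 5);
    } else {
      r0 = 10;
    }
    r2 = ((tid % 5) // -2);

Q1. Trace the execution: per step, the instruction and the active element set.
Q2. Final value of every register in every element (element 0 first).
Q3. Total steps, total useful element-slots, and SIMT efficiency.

step 0: eval (tid == 3)              {0,1,2,3}
step 1: r3 <- (min(r2, tid) // 5)    {3}
step 2: r0 <- 10                     {0,1,2}
step 3: r2 <- ((tid % 5) // -2)      {0,1,2,3}

Answer: 4 steps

r0: 10,10,10,3
r3: -1,0,1,0
r2: 0,-1,-1,-2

steps = 4; useful = 12; efficiency = 12/16 = 3/4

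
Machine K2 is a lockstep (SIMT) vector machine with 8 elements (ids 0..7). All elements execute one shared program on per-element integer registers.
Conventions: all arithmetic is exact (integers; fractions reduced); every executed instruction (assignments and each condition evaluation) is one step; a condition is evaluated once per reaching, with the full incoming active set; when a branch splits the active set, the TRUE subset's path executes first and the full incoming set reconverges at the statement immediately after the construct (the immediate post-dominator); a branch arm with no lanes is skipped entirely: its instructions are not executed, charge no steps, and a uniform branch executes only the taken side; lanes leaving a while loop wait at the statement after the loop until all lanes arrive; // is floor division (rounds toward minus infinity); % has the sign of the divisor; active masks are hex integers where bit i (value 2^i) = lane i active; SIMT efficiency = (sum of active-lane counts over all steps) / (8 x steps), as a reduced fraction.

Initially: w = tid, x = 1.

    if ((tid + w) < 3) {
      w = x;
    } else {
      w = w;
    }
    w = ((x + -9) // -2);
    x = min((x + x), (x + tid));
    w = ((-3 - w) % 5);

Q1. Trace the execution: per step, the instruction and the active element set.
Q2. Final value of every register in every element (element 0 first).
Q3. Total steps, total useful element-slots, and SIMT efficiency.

step 0: eval ((tid + w) < 3)         0xff
step 1: w <- x                       0x03
step 2: w <- w                       0xfc
step 3: w <- ((x + -9) // -2)        0xff
step 4: x <- min((x + x), (x + tid)) 0xff
step 5: w <- ((-3 - w) % 5)          0xff

Answer: 6 steps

w: 3,3,3,3,3,3,3,3
x: 1,2,2,2,2,2,2,2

steps = 6; useful = 40; efficiency = 40/48 = 5/6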